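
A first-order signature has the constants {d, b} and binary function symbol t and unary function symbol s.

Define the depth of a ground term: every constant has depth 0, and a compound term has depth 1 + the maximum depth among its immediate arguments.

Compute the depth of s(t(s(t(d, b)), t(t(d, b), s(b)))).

4

depth(t(d, b)) = 1 + max(0, 0) = 1
depth(s(t(d, b))) = 1 + depth(t(d, b)) = 1 + 1 = 2
depth(s(b)) = 1 + depth(b) = 1 + 0 = 1
depth(t(t(d, b), s(b))) = 1 + max(1, 1) = 2
depth(t(s(t(d, b)), t(t(d, b), s(b)))) = 1 + max(2, 2) = 3
depth(s(t(s(t(d, b)), t(t(d, b), s(b))))) = 1 + depth(t(s(t(d, b)), t(t(d, b), s(b)))) = 1 + 3 = 4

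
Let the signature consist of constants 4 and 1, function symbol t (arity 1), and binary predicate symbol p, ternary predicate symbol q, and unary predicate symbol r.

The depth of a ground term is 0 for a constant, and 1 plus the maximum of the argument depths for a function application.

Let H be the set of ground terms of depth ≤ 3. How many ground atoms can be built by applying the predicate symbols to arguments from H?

First count ground terms of depth ≤ 3.
If N_k denotes the number of depth-≤k ground terms, the 2 constants give N_0 = 2, and each function symbol of arity r contributes N_{k-1}^r new terms at level k: N_k = 2 + N_{k-1}.
N_0 = 2
N_1 = 2 + 2 = 4
N_2 = 2 + 4 = 6
N_3 = 2 + 6 = 8
Explicitly: 4, 1, t(4), t(1), t(t(4)), t(t(1)), t(t(t(4))), t(t(t(1))).
So |H| = 8.
Each predicate of arity r yields |H|^r ground atoms (one per choice of an r-tuple from H):
  p: 8^2 = 64;  q: 8^3 = 512;  r: 8
Total ground atoms: 64 + 512 + 8 = 584.

584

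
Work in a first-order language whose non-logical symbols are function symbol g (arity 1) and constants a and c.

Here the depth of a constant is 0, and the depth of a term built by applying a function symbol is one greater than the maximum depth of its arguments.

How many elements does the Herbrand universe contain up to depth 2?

6

Let N_k count ground terms of depth at most k. Each non-constant term of depth ≤ k is some function symbol applied to depth-≤(k−1) arguments, giving N_k = 2 + N_{k-1}.
N_0 = 2
N_1 = 2 + 2 = 4
N_2 = 2 + 4 = 6
Explicitly: a, c, g(a), g(c), g(g(a)), g(g(c)).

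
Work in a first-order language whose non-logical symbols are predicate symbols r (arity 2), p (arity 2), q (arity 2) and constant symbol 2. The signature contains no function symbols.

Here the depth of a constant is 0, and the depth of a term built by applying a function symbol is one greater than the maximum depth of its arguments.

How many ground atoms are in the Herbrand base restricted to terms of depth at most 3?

3

First count ground terms of depth ≤ 3.
With no function symbols every ground term is a constant, so there is exactly 1 ground term at every depth bound.
N_0 = 1
N_1 = 1
N_2 = 1
N_3 = 1
Explicitly: 2.
So |H| = 1.
Ground atoms are formed by filling each argument slot of a predicate with a term from H, so an r-ary predicate gives |H|^r atoms:
  r: 1^2 = 1;  p: 1^2 = 1;  q: 1^2 = 1
Total ground atoms: 1 + 1 + 1 = 3.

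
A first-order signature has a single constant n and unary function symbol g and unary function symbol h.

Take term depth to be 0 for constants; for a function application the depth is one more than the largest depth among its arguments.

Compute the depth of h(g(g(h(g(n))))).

depth(g(n)) = 1 + depth(n) = 1 + 0 = 1
depth(h(g(n))) = 1 + depth(g(n)) = 1 + 1 = 2
depth(g(h(g(n)))) = 1 + depth(h(g(n))) = 1 + 2 = 3
depth(g(g(h(g(n))))) = 1 + depth(g(h(g(n)))) = 1 + 3 = 4
depth(h(g(g(h(g(n)))))) = 1 + depth(g(g(h(g(n))))) = 1 + 4 = 5

5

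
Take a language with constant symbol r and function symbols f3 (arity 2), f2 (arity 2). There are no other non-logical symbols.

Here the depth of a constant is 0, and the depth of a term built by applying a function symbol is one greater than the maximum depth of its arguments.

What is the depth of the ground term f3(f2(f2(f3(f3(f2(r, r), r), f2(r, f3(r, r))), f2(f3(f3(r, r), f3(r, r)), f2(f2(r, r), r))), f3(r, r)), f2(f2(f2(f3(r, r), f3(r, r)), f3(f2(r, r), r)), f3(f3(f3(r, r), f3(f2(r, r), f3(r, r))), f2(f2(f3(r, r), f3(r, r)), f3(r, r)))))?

6

depth(f2(r, r)) = 1 + max(0, 0) = 1
depth(f3(f2(r, r), r)) = 1 + max(1, 0) = 2
depth(f3(r, r)) = 1 + max(0, 0) = 1
depth(f2(r, f3(r, r))) = 1 + max(0, 1) = 2
depth(f3(f3(f2(r, r), r), f2(r, f3(r, r)))) = 1 + max(2, 2) = 3
depth(f3(f3(r, r), f3(r, r))) = 1 + max(1, 1) = 2
depth(f2(f2(r, r), r)) = 1 + max(1, 0) = 2
depth(f2(f3(f3(r, r), f3(r, r)), f2(f2(r, r), r))) = 1 + max(2, 2) = 3
depth(f2(f3(f3(f2(r, r), r), f2(r, f3(r, r))), f2(f3(f3(r, r), f3(r, r)), f2(f2(r, r), r)))) = 1 + max(3, 3) = 4
depth(f2(f2(f3(f3(f2(r, r), r), f2(r, f3(r, r))), f2(f3(f3(r, r), f3(r, r)), f2(f2(r, r), r))), f3(r, r))) = 1 + max(4, 1) = 5
depth(f2(f3(r, r), f3(r, r))) = 1 + max(1, 1) = 2
depth(f2(f2(f3(r, r), f3(r, r)), f3(f2(r, r), r))) = 1 + max(2, 2) = 3
depth(f3(f2(r, r), f3(r, r))) = 1 + max(1, 1) = 2
depth(f3(f3(r, r), f3(f2(r, r), f3(r, r)))) = 1 + max(1, 2) = 3
depth(f2(f2(f3(r, r), f3(r, r)), f3(r, r))) = 1 + max(2, 1) = 3
depth(f3(f3(f3(r, r), f3(f2(r, r), f3(r, r))), f2(f2(f3(r, r), f3(r, r)), f3(r, r)))) = 1 + max(3, 3) = 4
depth(f2(f2(f2(f3(r, r), f3(r, r)), f3(f2(r, r), r)), f3(f3(f3(r, r), f3(f2(r, r), f3(r, r))), f2(f2(f3(r, r), f3(r, r)), f3(r, r))))) = 1 + max(3, 4) = 5
depth(f3(f2(f2(f3(f3(f2(r, r), r), f2(r, f3(r, r))), f2(f3(f3(r, r), f3(r, r)), f2(f2(r, r), r))), f3(r, r)), f2(f2(f2(f3(r, r), f3(r, r)), f3(f2(r, r), r)), f3(f3(f3(r, r), f3(f2(r, r), f3(r, r))), f2(f2(f3(r, r), f3(r, r)), f3(r, r)))))) = 1 + max(5, 5) = 6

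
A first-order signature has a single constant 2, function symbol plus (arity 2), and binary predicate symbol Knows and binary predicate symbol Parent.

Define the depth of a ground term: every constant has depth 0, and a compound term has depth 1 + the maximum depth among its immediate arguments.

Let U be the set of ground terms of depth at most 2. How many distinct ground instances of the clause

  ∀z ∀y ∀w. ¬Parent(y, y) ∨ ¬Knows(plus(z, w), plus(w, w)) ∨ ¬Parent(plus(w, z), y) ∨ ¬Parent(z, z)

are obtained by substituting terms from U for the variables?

125

Ground terms of depth ≤ 2:
  Let N_k count ground terms of depth at most k. Each non-constant term of depth ≤ k is some function symbol applied to depth-≤(k−1) arguments, giving N_k = 1 + N_{k-1}^2.
  N_0 = 1
  N_1 = 1 + 1^2 = 2
  N_2 = 1 + 2^2 = 5
So there are 5 ground terms available for substitution.
Each of z, y, w ranges independently over the available ground terms, and distinct assignments produce distinct instances.
Number of ground instances = 5^3 = 125.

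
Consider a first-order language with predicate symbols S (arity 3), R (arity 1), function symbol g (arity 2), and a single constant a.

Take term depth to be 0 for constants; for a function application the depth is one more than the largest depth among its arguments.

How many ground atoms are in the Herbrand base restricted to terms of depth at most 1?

10

First count ground terms of depth ≤ 1.
If N_k denotes the number of depth-≤k ground terms, the 1 constant gives N_0 = 1, and each function symbol of arity r contributes N_{k-1}^r new terms at level k: N_k = 1 + N_{k-1}^2.
N_0 = 1
N_1 = 1 + 1^2 = 2
Explicitly: a, g(a, a).
So |H| = 2.
A ground atom is a predicate applied to a tuple of terms from H, so the count is the sum over predicates of |H|^arity:
  S: 2^3 = 8;  R: 2
Total ground atoms: 8 + 2 = 10.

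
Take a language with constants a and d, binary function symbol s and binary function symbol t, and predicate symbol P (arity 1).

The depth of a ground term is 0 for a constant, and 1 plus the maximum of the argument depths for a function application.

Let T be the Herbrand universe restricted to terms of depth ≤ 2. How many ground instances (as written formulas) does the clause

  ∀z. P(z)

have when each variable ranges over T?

202

Ground terms of depth ≤ 2:
  If N_k denotes the number of depth-≤k ground terms, the 2 constants give N_0 = 2, and each function symbol of arity r contributes N_{k-1}^r new terms at level k: N_k = 2 + N_{k-1}^2 + N_{k-1}^2.
  N_0 = 2
  N_1 = 2 + 2^2 + 2^2 = 10
  N_2 = 2 + 10^2 + 10^2 = 202
So there are 202 ground terms available for substitution.
The variable z ranges independently over the available ground terms, and distinct assignments produce distinct instances.
Number of ground instances = 202.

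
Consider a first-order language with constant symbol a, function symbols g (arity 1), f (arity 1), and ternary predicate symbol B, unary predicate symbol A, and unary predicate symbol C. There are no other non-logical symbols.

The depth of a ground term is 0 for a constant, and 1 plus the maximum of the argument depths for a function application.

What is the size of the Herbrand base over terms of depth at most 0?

First count ground terms of depth ≤ 0.
If N_k denotes the number of depth-≤k ground terms, the 1 constant gives N_0 = 1, and each function symbol of arity r contributes N_{k-1}^r new terms at level k: N_k = 1 + N_{k-1} + N_{k-1}.
N_0 = 1
Explicitly: a.
So |H| = 1.
For each predicate symbol, the number of ground atoms is |H| raised to its arity; summing:
  B: 1^3 = 1;  A: 1;  C: 1
Total ground atoms: 1 + 1 + 1 = 3.

3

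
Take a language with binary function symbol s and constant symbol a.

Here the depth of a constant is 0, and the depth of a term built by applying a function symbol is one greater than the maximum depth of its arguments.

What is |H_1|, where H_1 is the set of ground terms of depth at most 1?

If N_k denotes the number of depth-≤k ground terms, the 1 constant gives N_0 = 1, and each function symbol of arity r contributes N_{k-1}^r new terms at level k: N_k = 1 + N_{k-1}^2.
N_0 = 1
N_1 = 1 + 1^2 = 2
Explicitly: a, s(a, a).

2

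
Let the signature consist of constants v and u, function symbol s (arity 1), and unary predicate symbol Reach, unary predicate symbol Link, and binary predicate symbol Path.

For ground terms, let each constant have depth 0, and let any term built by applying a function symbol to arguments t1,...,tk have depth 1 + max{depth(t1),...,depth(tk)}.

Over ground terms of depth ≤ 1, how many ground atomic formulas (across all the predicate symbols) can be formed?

First count ground terms of depth ≤ 1.
Count level by level. With function symbols s/1, the terms of depth ≤ k are the 2 constants together with each function applied to depth-≤(k−1) tuples, so N_k = 2 + N_{k-1}.
N_0 = 2
N_1 = 2 + 2 = 4
So |H| = 4.
A ground atom is a predicate applied to a tuple of terms from H, so the count is the sum over predicates of |H|^arity:
  Reach: 4;  Link: 4;  Path: 4^2 = 16
Total ground atoms: 4 + 4 + 16 = 24.

24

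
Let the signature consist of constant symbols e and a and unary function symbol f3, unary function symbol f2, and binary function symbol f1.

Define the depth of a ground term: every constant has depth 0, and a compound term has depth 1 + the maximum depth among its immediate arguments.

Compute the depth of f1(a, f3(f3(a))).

depth(f3(a)) = 1 + depth(a) = 1 + 0 = 1
depth(f3(f3(a))) = 1 + depth(f3(a)) = 1 + 1 = 2
depth(f1(a, f3(f3(a)))) = 1 + max(0, 2) = 3

3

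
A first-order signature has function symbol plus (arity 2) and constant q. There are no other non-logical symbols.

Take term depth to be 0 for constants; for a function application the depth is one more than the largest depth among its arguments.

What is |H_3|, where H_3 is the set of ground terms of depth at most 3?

Count level by level. With function symbols plus/2, the terms of depth ≤ k are the 1 constant together with each function applied to depth-≤(k−1) tuples, so N_k = 1 + N_{k-1}^2.
N_0 = 1
N_1 = 1 + 1^2 = 2
N_2 = 1 + 2^2 = 5
N_3 = 1 + 5^2 = 26

26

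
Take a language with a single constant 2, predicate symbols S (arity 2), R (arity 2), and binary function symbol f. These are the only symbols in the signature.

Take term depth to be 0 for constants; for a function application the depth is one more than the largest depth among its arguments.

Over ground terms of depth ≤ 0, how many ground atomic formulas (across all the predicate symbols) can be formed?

2

First count ground terms of depth ≤ 0.
Write N_k for the number of ground terms of depth ≤ k. A term of depth ≤ k is either a constant or a function symbol applied to arguments of depth ≤ k−1, so N_k = 1 + N_{k-1}^2.
N_0 = 1
So |H| = 1.
A ground atom is a predicate applied to a tuple of terms from H, so the count is the sum over predicates of |H|^arity:
  S: 1^2 = 1;  R: 1^2 = 1
Total ground atoms: 1 + 1 = 2.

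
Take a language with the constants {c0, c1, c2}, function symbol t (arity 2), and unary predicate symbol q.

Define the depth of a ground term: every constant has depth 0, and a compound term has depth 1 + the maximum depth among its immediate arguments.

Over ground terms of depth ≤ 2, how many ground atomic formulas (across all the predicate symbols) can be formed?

147

First count ground terms of depth ≤ 2.
Let N_k = |{terms of depth ≤ k}|. Then N_0 = 3 and N_k = 3 + N_{k-1}^2 for k ≥ 1 (one summand per function symbol, arity giving the exponent).
N_0 = 3
N_1 = 3 + 3^2 = 12
N_2 = 3 + 12^2 = 147
So |H| = 147.
For each predicate symbol, the number of ground atoms is |H| raised to its arity; summing:
  q: 147
Total ground atoms: 147.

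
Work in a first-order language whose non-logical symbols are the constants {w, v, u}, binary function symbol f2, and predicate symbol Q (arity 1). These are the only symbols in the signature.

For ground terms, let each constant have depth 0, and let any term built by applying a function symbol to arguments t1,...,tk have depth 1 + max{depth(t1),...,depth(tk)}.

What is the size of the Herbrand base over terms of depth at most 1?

First count ground terms of depth ≤ 1.
Write N_k for the number of ground terms of depth ≤ k. A term of depth ≤ k is either a constant or a function symbol applied to arguments of depth ≤ k−1, so N_k = 3 + N_{k-1}^2.
N_0 = 3
N_1 = 3 + 3^2 = 12
So |H| = 12.
For each predicate symbol, the number of ground atoms is |H| raised to its arity; summing:
  Q: 12
Total ground atoms: 12.

12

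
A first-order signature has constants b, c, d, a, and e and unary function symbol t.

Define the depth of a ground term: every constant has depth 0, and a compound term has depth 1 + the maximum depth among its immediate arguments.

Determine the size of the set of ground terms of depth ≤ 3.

20

If N_k denotes the number of depth-≤k ground terms, the 5 constants give N_0 = 5, and each function symbol of arity r contributes N_{k-1}^r new terms at level k: N_k = 5 + N_{k-1}.
N_0 = 5
N_1 = 5 + 5 = 10
N_2 = 5 + 10 = 15
N_3 = 5 + 15 = 20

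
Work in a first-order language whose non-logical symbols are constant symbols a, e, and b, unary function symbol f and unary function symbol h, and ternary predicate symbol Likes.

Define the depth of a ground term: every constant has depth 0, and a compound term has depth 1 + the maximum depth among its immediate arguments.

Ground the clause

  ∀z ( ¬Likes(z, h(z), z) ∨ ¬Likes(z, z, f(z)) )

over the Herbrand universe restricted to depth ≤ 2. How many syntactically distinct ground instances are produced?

Ground terms of depth ≤ 2:
  Let N_k count ground terms of depth at most k. Each non-constant term of depth ≤ k is some function symbol applied to depth-≤(k−1) arguments, giving N_k = 3 + N_{k-1} + N_{k-1}.
  N_0 = 3
  N_1 = 3 + 3 + 3 = 9
  N_2 = 3 + 9 + 9 = 21
So there are 21 ground terms available for substitution.
The body mentions the single quantified variable z; since ground terms form a free algebra, no two substitutions collapse to the same formula.
Number of ground instances = 21.

21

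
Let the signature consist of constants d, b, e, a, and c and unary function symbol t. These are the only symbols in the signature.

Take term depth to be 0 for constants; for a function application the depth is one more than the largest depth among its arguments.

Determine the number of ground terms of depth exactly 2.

5

Let N_k = |{terms of depth ≤ k}|. Then N_0 = 5 and N_k = 5 + N_{k-1} for k ≥ 1 (one summand per function symbol, arity giving the exponent).
N_0 = 5
N_1 = 5 + 5 = 10
N_2 = 5 + 10 = 15
Terms of depth exactly 2: N_2 − N_1 = 15 − 10 = 5.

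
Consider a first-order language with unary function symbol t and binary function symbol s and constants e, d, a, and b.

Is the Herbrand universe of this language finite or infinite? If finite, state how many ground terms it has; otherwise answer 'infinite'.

The signature has at least one function symbol (t, arity 1) and at least one constant (e).
Iterating t gives infinitely many distinct ground terms: e, t(e), t(t(e)), ...
So the Herbrand universe is infinite.

infinite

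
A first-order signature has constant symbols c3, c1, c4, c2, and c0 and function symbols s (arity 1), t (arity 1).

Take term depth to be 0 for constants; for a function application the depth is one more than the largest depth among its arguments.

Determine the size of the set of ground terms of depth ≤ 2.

35

Let N_k = |{terms of depth ≤ k}|. Then N_0 = 5 and N_k = 5 + N_{k-1} + N_{k-1} for k ≥ 1 (one summand per function symbol, arity giving the exponent).
N_0 = 5
N_1 = 5 + 5 + 5 = 15
N_2 = 5 + 15 + 15 = 35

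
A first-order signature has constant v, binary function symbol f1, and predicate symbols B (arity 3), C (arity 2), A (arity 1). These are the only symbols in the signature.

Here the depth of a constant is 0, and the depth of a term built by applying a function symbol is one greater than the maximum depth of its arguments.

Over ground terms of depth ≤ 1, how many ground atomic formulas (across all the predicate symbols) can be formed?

14

First count ground terms of depth ≤ 1.
If N_k denotes the number of depth-≤k ground terms, the 1 constant gives N_0 = 1, and each function symbol of arity r contributes N_{k-1}^r new terms at level k: N_k = 1 + N_{k-1}^2.
N_0 = 1
N_1 = 1 + 1^2 = 2
Explicitly: v, f1(v, v).
So |H| = 2.
Each predicate of arity r yields |H|^r ground atoms (one per choice of an r-tuple from H):
  B: 2^3 = 8;  C: 2^2 = 4;  A: 2
Total ground atoms: 8 + 4 + 2 = 14.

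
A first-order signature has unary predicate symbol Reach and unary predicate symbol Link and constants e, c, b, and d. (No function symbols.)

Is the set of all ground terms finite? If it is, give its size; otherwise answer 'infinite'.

There are no function symbols, so every ground term is one of the 4 constants.
The Herbrand universe is {e, c, b, d}, which is finite with 4 elements.

4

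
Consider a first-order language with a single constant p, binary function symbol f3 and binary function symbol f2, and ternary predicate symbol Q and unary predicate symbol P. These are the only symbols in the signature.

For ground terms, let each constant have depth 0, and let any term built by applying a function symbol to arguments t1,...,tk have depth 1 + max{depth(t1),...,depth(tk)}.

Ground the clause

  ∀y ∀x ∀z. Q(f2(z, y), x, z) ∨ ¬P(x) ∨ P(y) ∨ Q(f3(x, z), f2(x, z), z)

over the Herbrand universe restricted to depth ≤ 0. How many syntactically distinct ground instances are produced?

1

Ground terms of depth ≤ 0:
  Count level by level. With function symbols f3/2, f2/2, the terms of depth ≤ k are the 1 constant together with each function applied to depth-≤(k−1) tuples, so N_k = 1 + N_{k-1}^2 + N_{k-1}^2.
  N_0 = 1
So there is exactly 1 ground term available for substitution.
There are 3 variables to instantiate (y, x, z), each occurring in at least one literal, so different choices give different ground instances.
Number of ground instances = 1^3 = 1.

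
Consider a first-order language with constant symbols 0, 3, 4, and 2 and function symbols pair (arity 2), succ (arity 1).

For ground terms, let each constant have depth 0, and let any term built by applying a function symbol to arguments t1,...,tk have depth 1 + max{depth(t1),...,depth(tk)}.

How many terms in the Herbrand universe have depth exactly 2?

580

Write N_k for the number of ground terms of depth ≤ k. A term of depth ≤ k is either a constant or a function symbol applied to arguments of depth ≤ k−1, so N_k = 4 + N_{k-1}^2 + N_{k-1}.
N_0 = 4
N_1 = 4 + 4^2 + 4 = 24
N_2 = 4 + 24^2 + 24 = 604
Terms of depth exactly 2: N_2 − N_1 = 604 − 24 = 580.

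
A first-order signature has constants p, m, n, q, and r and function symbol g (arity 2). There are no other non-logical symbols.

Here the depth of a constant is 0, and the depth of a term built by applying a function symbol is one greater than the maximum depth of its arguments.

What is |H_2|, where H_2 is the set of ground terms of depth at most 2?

Let N_k count ground terms of depth at most k. Each non-constant term of depth ≤ k is some function symbol applied to depth-≤(k−1) arguments, giving N_k = 5 + N_{k-1}^2.
N_0 = 5
N_1 = 5 + 5^2 = 30
N_2 = 5 + 30^2 = 905

905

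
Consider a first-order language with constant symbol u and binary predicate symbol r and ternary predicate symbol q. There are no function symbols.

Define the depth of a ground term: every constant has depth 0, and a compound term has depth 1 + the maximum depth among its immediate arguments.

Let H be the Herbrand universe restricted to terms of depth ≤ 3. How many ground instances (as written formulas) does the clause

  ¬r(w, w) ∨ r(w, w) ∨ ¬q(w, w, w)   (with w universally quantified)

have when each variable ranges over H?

1

Ground terms of depth ≤ 3:
  With no function symbols every ground term is a constant, so there is exactly 1 ground term at every depth bound.
  N_0 = 1
  N_1 = 1
  N_2 = 1
  N_3 = 1
So there is exactly 1 ground term available for substitution.
The clause has 1 distinct variable (w), which appears in the body. In the free term algebra distinct substitutions yield syntactically distinct ground instances.
Number of ground instances = 1.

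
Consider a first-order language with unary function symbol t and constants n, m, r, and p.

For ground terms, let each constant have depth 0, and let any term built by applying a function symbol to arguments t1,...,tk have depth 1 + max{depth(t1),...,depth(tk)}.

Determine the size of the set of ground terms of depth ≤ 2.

Let N_k count ground terms of depth at most k. Each non-constant term of depth ≤ k is some function symbol applied to depth-≤(k−1) arguments, giving N_k = 4 + N_{k-1}.
N_0 = 4
N_1 = 4 + 4 = 8
N_2 = 4 + 8 = 12
Explicitly: n, m, r, p, t(n), t(m), t(r), t(p), t(t(n)), t(t(m)), t(t(r)), t(t(p)).

12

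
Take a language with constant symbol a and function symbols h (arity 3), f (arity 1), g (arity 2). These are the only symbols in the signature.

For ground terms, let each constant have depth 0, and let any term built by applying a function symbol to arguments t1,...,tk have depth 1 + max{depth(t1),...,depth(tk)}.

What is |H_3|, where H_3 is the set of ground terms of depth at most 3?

621436

Write N_k for the number of ground terms of depth ≤ k. A term of depth ≤ k is either a constant or a function symbol applied to arguments of depth ≤ k−1, so N_k = 1 + N_{k-1}^3 + N_{k-1} + N_{k-1}^2.
N_0 = 1
N_1 = 1 + 1^3 + 1 + 1^2 = 4
N_2 = 1 + 4^3 + 4 + 4^2 = 85
N_3 = 1 + 85^3 + 85 + 85^2 = 621436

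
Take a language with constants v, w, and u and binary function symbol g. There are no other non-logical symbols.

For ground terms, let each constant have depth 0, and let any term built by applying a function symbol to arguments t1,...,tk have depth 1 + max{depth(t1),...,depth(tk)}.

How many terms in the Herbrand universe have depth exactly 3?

21465

Let N_k count ground terms of depth at most k. Each non-constant term of depth ≤ k is some function symbol applied to depth-≤(k−1) arguments, giving N_k = 3 + N_{k-1}^2.
N_0 = 3
N_1 = 3 + 3^2 = 12
N_2 = 3 + 12^2 = 147
N_3 = 3 + 147^2 = 21612
Terms of depth exactly 3: N_3 − N_2 = 21612 − 147 = 21465.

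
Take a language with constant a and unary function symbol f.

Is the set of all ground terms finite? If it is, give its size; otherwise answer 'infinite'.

infinite

The signature has at least one function symbol (f, arity 1) and at least one constant (a).
Iterating f gives infinitely many distinct ground terms: a, f(a), f(f(a)), ...
So the Herbrand universe is infinite.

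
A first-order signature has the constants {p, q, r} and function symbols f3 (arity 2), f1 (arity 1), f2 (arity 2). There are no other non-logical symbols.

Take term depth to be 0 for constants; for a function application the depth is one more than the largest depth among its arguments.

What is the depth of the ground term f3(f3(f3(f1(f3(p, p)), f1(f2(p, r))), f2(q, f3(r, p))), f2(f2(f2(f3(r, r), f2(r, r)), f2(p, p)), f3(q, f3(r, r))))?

depth(f3(p, p)) = 1 + max(0, 0) = 1
depth(f1(f3(p, p))) = 1 + depth(f3(p, p)) = 1 + 1 = 2
depth(f2(p, r)) = 1 + max(0, 0) = 1
depth(f1(f2(p, r))) = 1 + depth(f2(p, r)) = 1 + 1 = 2
depth(f3(f1(f3(p, p)), f1(f2(p, r)))) = 1 + max(2, 2) = 3
depth(f3(r, p)) = 1 + max(0, 0) = 1
depth(f2(q, f3(r, p))) = 1 + max(0, 1) = 2
depth(f3(f3(f1(f3(p, p)), f1(f2(p, r))), f2(q, f3(r, p)))) = 1 + max(3, 2) = 4
depth(f3(r, r)) = 1 + max(0, 0) = 1
depth(f2(r, r)) = 1 + max(0, 0) = 1
depth(f2(f3(r, r), f2(r, r))) = 1 + max(1, 1) = 2
depth(f2(p, p)) = 1 + max(0, 0) = 1
depth(f2(f2(f3(r, r), f2(r, r)), f2(p, p))) = 1 + max(2, 1) = 3
depth(f3(q, f3(r, r))) = 1 + max(0, 1) = 2
depth(f2(f2(f2(f3(r, r), f2(r, r)), f2(p, p)), f3(q, f3(r, r)))) = 1 + max(3, 2) = 4
depth(f3(f3(f3(f1(f3(p, p)), f1(f2(p, r))), f2(q, f3(r, p))), f2(f2(f2(f3(r, r), f2(r, r)), f2(p, p)), f3(q, f3(r, r))))) = 1 + max(4, 4) = 5

5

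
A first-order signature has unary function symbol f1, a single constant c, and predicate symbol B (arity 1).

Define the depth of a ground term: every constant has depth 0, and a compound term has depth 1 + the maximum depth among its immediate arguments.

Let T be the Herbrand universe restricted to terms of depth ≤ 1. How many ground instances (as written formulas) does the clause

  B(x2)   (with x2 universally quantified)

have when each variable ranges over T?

2

Ground terms of depth ≤ 1:
  If N_k denotes the number of depth-≤k ground terms, the 1 constant gives N_0 = 1, and each function symbol of arity r contributes N_{k-1}^r new terms at level k: N_k = 1 + N_{k-1}.
  N_0 = 1
  N_1 = 1 + 1 = 2
So there are 2 ground terms available for substitution.
There is 1 variable to instantiate (x2),  occurring in at least one literal, so different choices give different ground instances.
Number of ground instances = 2.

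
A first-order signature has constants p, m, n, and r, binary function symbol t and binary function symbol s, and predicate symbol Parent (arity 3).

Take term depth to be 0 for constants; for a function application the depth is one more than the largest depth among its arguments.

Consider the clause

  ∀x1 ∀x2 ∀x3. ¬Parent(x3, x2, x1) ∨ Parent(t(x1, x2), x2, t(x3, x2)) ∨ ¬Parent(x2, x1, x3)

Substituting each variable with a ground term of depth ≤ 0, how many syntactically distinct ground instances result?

64

Ground terms of depth ≤ 0:
  If N_k denotes the number of depth-≤k ground terms, the 4 constants give N_0 = 4, and each function symbol of arity r contributes N_{k-1}^r new terms at level k: N_k = 4 + N_{k-1}^2 + N_{k-1}^2.
  N_0 = 4
So there are 4 ground terms available for substitution.
The clause has 3 distinct variables (x1, x2, x3), each appearing in the body. In the free term algebra distinct substitutions yield syntactically distinct ground instances.
Number of ground instances = 4^3 = 64.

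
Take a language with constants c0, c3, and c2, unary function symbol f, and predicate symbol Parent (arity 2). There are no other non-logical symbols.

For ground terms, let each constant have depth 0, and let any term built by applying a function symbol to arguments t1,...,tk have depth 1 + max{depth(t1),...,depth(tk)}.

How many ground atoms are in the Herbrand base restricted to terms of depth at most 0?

9

First count ground terms of depth ≤ 0.
If N_k denotes the number of depth-≤k ground terms, the 3 constants give N_0 = 3, and each function symbol of arity r contributes N_{k-1}^r new terms at level k: N_k = 3 + N_{k-1}.
N_0 = 3
Explicitly: c0, c3, c2.
So |H| = 3.
For each predicate symbol, the number of ground atoms is |H| raised to its arity; summing:
  Parent: 3^2 = 9
Total ground atoms: 9.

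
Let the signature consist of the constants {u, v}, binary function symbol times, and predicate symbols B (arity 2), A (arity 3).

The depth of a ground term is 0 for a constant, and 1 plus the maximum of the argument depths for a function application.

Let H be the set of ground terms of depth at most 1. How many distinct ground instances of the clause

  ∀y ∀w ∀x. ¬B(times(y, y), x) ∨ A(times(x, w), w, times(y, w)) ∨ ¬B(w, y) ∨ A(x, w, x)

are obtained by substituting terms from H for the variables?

216

Ground terms of depth ≤ 1:
  Count level by level. With function symbols times/2, the terms of depth ≤ k are the 2 constants together with each function applied to depth-≤(k−1) tuples, so N_k = 2 + N_{k-1}^2.
  N_0 = 2
  N_1 = 2 + 2^2 = 6
  Explicitly: u, v, times(u, u), times(u, v), times(v, u), times(v, v).
So there are 6 ground terms available for substitution.
Each of y, w, x ranges independently over the available ground terms, and distinct assignments produce distinct instances.
Number of ground instances = 6^3 = 216.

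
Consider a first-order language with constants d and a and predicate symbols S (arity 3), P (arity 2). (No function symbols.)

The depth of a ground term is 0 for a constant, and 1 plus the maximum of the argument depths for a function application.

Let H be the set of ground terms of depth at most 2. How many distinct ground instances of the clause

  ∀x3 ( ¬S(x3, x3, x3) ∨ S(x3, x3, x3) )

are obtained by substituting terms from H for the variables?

2

Ground terms of depth ≤ 2:
  With no function symbols every ground term is a constant, so there are exactly 2 ground terms at every depth bound.
  N_0 = 2
  N_1 = 2
  N_2 = 2
  Explicitly: d, a.
So there are 2 ground terms available for substitution.
The variable x3 ranges independently over the available ground terms, and distinct assignments produce distinct instances.
Number of ground instances = 2.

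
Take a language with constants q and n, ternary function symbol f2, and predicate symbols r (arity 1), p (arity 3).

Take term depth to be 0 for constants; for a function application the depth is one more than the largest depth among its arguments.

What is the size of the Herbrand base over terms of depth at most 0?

10

First count ground terms of depth ≤ 0.
Write N_k for the number of ground terms of depth ≤ k. A term of depth ≤ k is either a constant or a function symbol applied to arguments of depth ≤ k−1, so N_k = 2 + N_{k-1}^3.
N_0 = 2
So |H| = 2.
A ground atom is a predicate applied to a tuple of terms from H, so the count is the sum over predicates of |H|^arity:
  r: 2;  p: 2^3 = 8
Total ground atoms: 2 + 8 = 10.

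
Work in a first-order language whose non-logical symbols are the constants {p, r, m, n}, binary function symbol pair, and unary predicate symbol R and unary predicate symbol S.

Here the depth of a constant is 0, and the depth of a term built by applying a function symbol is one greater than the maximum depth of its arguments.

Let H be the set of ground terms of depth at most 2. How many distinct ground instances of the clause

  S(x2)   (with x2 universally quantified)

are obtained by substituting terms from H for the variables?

404

Ground terms of depth ≤ 2:
  Let N_k = |{terms of depth ≤ k}|. Then N_0 = 4 and N_k = 4 + N_{k-1}^2 for k ≥ 1 (one summand per function symbol, arity giving the exponent).
  N_0 = 4
  N_1 = 4 + 4^2 = 20
  N_2 = 4 + 20^2 = 404
So there are 404 ground terms available for substitution.
The body mentions the single quantified variable x2; since ground terms form a free algebra, no two substitutions collapse to the same formula.
Number of ground instances = 404.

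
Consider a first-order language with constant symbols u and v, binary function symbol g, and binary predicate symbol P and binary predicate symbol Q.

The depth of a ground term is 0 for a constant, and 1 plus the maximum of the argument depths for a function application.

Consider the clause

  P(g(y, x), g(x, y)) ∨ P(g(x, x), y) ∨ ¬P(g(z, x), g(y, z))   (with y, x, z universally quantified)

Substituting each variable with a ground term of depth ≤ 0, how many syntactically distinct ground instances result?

8

Ground terms of depth ≤ 0:
  Count level by level. With function symbols g/2, the terms of depth ≤ k are the 2 constants together with each function applied to depth-≤(k−1) tuples, so N_k = 2 + N_{k-1}^2.
  N_0 = 2
  Explicitly: u, v.
So there are 2 ground terms available for substitution.
Each of y, x, z ranges independently over the available ground terms, and distinct assignments produce distinct instances.
Number of ground instances = 2^3 = 8.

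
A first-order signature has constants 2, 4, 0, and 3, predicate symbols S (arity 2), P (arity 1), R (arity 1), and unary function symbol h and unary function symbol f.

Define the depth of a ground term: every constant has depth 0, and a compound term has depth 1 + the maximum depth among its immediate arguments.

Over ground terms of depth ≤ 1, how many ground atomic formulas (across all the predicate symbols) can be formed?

First count ground terms of depth ≤ 1.
Let N_k = |{terms of depth ≤ k}|. Then N_0 = 4 and N_k = 4 + N_{k-1} + N_{k-1} for k ≥ 1 (one summand per function symbol, arity giving the exponent).
N_0 = 4
N_1 = 4 + 4 + 4 = 12
Explicitly: 2, 4, 0, 3, h(2), h(4), h(0), h(3), f(2), f(4), f(0), f(3).
So |H| = 12.
Ground atoms are formed by filling each argument slot of a predicate with a term from H, so an r-ary predicate gives |H|^r atoms:
  S: 12^2 = 144;  P: 12;  R: 12
Total ground atoms: 144 + 12 + 12 = 168.

168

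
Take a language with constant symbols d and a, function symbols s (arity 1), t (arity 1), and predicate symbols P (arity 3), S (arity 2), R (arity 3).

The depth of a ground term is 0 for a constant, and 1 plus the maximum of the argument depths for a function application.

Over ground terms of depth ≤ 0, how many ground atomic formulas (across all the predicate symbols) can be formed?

20

First count ground terms of depth ≤ 0.
Count level by level. With function symbols s/1, t/1, the terms of depth ≤ k are the 2 constants together with each function applied to depth-≤(k−1) tuples, so N_k = 2 + N_{k-1} + N_{k-1}.
N_0 = 2
So |H| = 2.
Ground atoms are formed by filling each argument slot of a predicate with a term from H, so an r-ary predicate gives |H|^r atoms:
  P: 2^3 = 8;  S: 2^2 = 4;  R: 2^3 = 8
Total ground atoms: 8 + 4 + 8 = 20.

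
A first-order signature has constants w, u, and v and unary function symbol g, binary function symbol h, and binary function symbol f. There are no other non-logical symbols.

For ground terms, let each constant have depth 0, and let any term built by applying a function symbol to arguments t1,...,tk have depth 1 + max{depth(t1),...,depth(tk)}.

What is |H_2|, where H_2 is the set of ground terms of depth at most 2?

Let N_k count ground terms of depth at most k. Each non-constant term of depth ≤ k is some function symbol applied to depth-≤(k−1) arguments, giving N_k = 3 + N_{k-1} + N_{k-1}^2 + N_{k-1}^2.
N_0 = 3
N_1 = 3 + 3 + 3^2 + 3^2 = 24
N_2 = 3 + 24 + 24^2 + 24^2 = 1179

1179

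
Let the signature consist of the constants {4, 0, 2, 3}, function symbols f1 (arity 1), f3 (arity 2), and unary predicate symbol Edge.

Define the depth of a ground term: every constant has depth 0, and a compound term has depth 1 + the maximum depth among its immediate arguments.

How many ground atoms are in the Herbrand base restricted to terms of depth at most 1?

First count ground terms of depth ≤ 1.
Let N_k = |{terms of depth ≤ k}|. Then N_0 = 4 and N_k = 4 + N_{k-1} + N_{k-1}^2 for k ≥ 1 (one summand per function symbol, arity giving the exponent).
N_0 = 4
N_1 = 4 + 4 + 4^2 = 24
So |H| = 24.
A ground atom is a predicate applied to a tuple of terms from H, so the count is the sum over predicates of |H|^arity:
  Edge: 24
Total ground atoms: 24.

24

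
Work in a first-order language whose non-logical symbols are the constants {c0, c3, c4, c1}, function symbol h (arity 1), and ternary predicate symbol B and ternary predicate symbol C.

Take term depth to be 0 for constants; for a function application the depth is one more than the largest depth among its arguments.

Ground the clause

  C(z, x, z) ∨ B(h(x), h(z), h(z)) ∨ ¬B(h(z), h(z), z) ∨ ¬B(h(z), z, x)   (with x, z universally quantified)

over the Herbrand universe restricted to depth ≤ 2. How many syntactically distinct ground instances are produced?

144

Ground terms of depth ≤ 2:
  Count level by level. With function symbols h/1, the terms of depth ≤ k are the 4 constants together with each function applied to depth-≤(k−1) tuples, so N_k = 4 + N_{k-1}.
  N_0 = 4
  N_1 = 4 + 4 = 8
  N_2 = 4 + 8 = 12
So there are 12 ground terms available for substitution.
The clause has 2 distinct variables (x, z), each appearing in the body. In the free term algebra distinct substitutions yield syntactically distinct ground instances.
Number of ground instances = 12^2 = 144.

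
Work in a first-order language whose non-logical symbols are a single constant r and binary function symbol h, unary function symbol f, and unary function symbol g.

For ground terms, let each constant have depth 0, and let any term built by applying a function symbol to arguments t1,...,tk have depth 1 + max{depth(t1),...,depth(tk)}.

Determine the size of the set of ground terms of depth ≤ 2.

Count level by level. With function symbols h/2, f/1, g/1, the terms of depth ≤ k are the 1 constant together with each function applied to depth-≤(k−1) tuples, so N_k = 1 + N_{k-1}^2 + N_{k-1} + N_{k-1}.
N_0 = 1
N_1 = 1 + 1^2 + 1 + 1 = 4
N_2 = 1 + 4^2 + 4 + 4 = 25

25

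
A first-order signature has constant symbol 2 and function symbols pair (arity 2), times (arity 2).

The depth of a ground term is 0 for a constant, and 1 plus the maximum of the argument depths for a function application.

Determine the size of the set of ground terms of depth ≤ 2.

19

If N_k denotes the number of depth-≤k ground terms, the 1 constant gives N_0 = 1, and each function symbol of arity r contributes N_{k-1}^r new terms at level k: N_k = 1 + N_{k-1}^2 + N_{k-1}^2.
N_0 = 1
N_1 = 1 + 1^2 + 1^2 = 3
N_2 = 1 + 3^2 + 3^2 = 19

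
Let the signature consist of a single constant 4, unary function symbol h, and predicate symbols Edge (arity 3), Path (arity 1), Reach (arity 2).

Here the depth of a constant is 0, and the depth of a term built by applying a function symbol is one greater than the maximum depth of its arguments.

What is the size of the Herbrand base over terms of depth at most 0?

First count ground terms of depth ≤ 0.
Write N_k for the number of ground terms of depth ≤ k. A term of depth ≤ k is either a constant or a function symbol applied to arguments of depth ≤ k−1, so N_k = 1 + N_{k-1}.
N_0 = 1
Explicitly: 4.
So |H| = 1.
For each predicate symbol, the number of ground atoms is |H| raised to its arity; summing:
  Edge: 1^3 = 1;  Path: 1;  Reach: 1^2 = 1
Total ground atoms: 1 + 1 + 1 = 3.

3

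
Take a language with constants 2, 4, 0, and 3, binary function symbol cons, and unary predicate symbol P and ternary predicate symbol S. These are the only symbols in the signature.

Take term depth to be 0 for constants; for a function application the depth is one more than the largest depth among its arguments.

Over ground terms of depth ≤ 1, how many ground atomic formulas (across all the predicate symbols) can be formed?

First count ground terms of depth ≤ 1.
Count level by level. With function symbols cons/2, the terms of depth ≤ k are the 4 constants together with each function applied to depth-≤(k−1) tuples, so N_k = 4 + N_{k-1}^2.
N_0 = 4
N_1 = 4 + 4^2 = 20
So |H| = 20.
Each predicate of arity r yields |H|^r ground atoms (one per choice of an r-tuple from H):
  P: 20;  S: 20^3 = 8000
Total ground atoms: 20 + 8000 = 8020.

8020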